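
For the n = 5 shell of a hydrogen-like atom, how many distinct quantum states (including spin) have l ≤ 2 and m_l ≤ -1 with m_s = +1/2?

Go through l = 0, …, 4 (the values permitted for n = 5).
The (l, m_l) pairs meeting l ≤ 2 and m_l ≤ -1 give: l=1 → 1; l=2 → 2.
Orbitals: 1 + 2 = 3. With m_s fixed to a single value there is one state per orbital, giving 3 states.

3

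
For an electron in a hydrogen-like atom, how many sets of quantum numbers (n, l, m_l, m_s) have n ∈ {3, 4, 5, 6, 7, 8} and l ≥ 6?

Work shell by shell — for each n, count the (l, m_l) pairs that satisfy l ≥ 6:
n=7 → 13; n=8 → 28.
Orbitals: 13 + 28 = 41. Including both spin states (m_s = ±1/2) gives 2 × 41 = 82 states.

82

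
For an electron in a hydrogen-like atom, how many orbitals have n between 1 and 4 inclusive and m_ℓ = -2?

Per-shell orbital counts meeting the constraint:
n=3 → 1; n=4 → 2.
Total orbitals: 1 + 2 = 3.

3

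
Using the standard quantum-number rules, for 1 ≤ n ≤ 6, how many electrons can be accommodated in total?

182

Total orbitals = 1² + 2² + 3² + 4² + 5² + 6² = 91. Doubling for spin gives 182 electrons.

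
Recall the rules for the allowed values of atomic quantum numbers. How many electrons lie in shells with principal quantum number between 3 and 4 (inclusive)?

Shell n has n² orbitals: 3²=9 + 4²=16 = 25 orbitals.
Two spin states per orbital: 2 × 25 = 50 electrons.

50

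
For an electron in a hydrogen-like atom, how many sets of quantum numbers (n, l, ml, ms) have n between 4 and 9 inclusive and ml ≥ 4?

For each n in the range, tally the orbitals obeying ml ≥ 4:
n=5 → 1; n=6 → 3; n=7 → 6; n=8 → 10; n=9 → 15.
Orbitals: 1 + 3 + 6 + 10 + 15 = 35. Including both spin states (ms = ±1/2) gives 2 × 35 = 70 states.

70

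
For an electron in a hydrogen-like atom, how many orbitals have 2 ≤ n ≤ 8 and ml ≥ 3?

Per-shell orbital counts meeting the constraint:
n=4 → 1; n=5 → 3; n=6 → 6; n=7 → 10; n=8 → 15.
Total orbitals: 1 + 3 + 6 + 10 + 15 = 35.

35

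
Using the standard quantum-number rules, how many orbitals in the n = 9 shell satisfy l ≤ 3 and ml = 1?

For n = 9, l ranges over 0 … 8.
The (l, ml) pairs meeting l ≤ 3 and ml = 1 give: l=1 → 1; l=2 → 1; l=3 → 1.
Total orbitals: 1 + 1 + 1 = 3.

3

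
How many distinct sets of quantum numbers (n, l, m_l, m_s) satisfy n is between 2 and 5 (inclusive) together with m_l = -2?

For each n in the range, tally the orbitals obeying m_l = -2:
n=3 → 1; n=4 → 2; n=5 → 3.
Orbitals: 1 + 2 + 3 = 6. Including both spin states (m_s = ±1/2) gives 2 × 6 = 12 states.

12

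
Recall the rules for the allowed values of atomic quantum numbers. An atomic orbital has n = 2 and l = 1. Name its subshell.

2p

l = 1 corresponds to the letter 'p', so the subshell is 2p.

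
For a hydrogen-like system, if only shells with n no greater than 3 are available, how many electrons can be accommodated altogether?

28

Total orbitals = 1² + 2² + 3² = 14. Doubling for spin gives 28 electrons.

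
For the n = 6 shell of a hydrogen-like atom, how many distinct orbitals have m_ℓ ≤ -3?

Contributions: ℓ=3 → 1; ℓ=4 → 2; ℓ=5 → 3.
Total orbitals: 1 + 2 + 3 = 6.

6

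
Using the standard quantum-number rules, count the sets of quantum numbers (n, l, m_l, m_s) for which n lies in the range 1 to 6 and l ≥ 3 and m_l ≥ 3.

20

For each n in the range, tally the orbitals obeying l ≥ 3 and m_l ≥ 3:
n=4 → 1; n=5 → 3; n=6 → 6.
Orbitals: 1 + 3 + 6 = 10. Including both spin states (m_s = ±1/2) gives 2 × 10 = 20 states.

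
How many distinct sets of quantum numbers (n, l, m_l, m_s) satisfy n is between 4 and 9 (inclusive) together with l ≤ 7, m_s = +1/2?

For each n in the range, tally the orbitals obeying l ≤ 7:
n=4 → 16; n=5 → 25; n=6 → 36; n=7 → 49; n=8 → 64; n=9 → 64.
Orbitals: 16 + 25 + 36 + 49 + 64 + 64 = 254. With m_s fixed to +1/2 there is one state per orbital, so 254 states.

254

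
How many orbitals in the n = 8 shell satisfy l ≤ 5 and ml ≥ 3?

6

Per l-value: l=3 → 1; l=4 → 2; l=5 → 3.
Total orbitals: 1 + 2 + 3 = 6.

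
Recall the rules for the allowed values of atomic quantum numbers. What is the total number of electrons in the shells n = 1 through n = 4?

Shell n has n² orbitals: 1²=1 + 2²=4 + 3²=9 + 4²=16 = 30 orbitals.
Two spin states per orbital: 2 × 30 = 60 electrons.

60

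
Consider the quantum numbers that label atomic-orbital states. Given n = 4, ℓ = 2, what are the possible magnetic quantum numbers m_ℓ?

-2, -1, 0, 1, 2

m_ℓ takes every integer from −ℓ to +ℓ. With ℓ = 2 that gives the 5 values -2, -1, 0, 1, 2.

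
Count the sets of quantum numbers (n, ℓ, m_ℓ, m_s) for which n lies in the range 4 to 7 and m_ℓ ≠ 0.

For each n in the range, tally the orbitals obeying m_ℓ ≠ 0:
n=4 → 12; n=5 → 20; n=6 → 30; n=7 → 42.
Orbitals: 12 + 20 + 30 + 42 = 104. Including both spin states (m_s = ±1/2) gives 2 × 104 = 208 states.

208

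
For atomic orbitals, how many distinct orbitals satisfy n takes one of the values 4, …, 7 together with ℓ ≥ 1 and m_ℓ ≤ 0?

Count contributing orbitals for each principal shell:
n=4 → 9; n=5 → 14; n=6 → 20; n=7 → 27.
Total orbitals: 9 + 14 + 20 + 27 = 70.

70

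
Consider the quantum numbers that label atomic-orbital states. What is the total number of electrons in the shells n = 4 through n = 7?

252

Shell n has n² orbitals: 4²=16 + 5²=25 + 6²=36 + 7²=49 = 126 orbitals.
Two spin states per orbital: 2 × 126 = 252 electrons.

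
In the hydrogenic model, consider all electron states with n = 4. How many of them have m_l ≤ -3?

2

The n = 4 shell has l = 0 through 3; check each.
The (l, m_l) pairs meeting m_l ≤ -3 give: l=3 → 1.
Orbitals: 1. Each orbital carries two spin states, so 1 × 2 = 2 states.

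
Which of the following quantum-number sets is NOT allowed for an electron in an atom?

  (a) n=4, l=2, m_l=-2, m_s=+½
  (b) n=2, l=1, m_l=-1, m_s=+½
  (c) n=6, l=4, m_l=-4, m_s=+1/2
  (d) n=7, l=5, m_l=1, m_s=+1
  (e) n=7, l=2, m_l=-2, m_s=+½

(d) has m_s = +1, but an electron's spin must be ±1/2.
The remaining sets (a), (b), (c), (e) satisfy all four rules.

(d)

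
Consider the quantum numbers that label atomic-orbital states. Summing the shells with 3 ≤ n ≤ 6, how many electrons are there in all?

Shell n has n² orbitals: 3²=9 + 4²=16 + 5²=25 + 6²=36 = 86 orbitals.
Two spin states per orbital: 2 × 86 = 172 electrons.

172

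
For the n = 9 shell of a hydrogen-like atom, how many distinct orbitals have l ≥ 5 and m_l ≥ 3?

18

Contributions: l=5 → 3; l=6 → 4; l=7 → 5; l=8 → 6.
Total orbitals: 3 + 4 + 5 + 6 = 18.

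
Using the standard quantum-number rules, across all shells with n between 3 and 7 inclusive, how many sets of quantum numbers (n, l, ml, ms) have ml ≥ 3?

Treat each shell separately and count matching orbitals:
n=4 → 1; n=5 → 3; n=6 → 6; n=7 → 10.
Orbitals: 1 + 3 + 6 + 10 = 20. Including both spin states (ms = ±1/2) gives 2 × 20 = 40 states.

40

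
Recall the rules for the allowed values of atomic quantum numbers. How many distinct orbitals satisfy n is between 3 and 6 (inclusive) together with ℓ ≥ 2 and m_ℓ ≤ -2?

20

Go shell by shell, enumerating (ℓ, m_ℓ) with ℓ ≥ 2 and m_ℓ ≤ -2:
n=3 → 1; n=4 → 3; n=5 → 6; n=6 → 10.
Total orbitals: 1 + 3 + 6 + 10 = 20.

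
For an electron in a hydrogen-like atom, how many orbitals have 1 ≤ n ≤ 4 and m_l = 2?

3

Go shell by shell, enumerating (l, m_l) with m_l = 2:
n=3 → 1; n=4 → 2.
Total orbitals: 1 + 2 = 3.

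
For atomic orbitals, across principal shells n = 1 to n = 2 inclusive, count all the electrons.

10

Shell n has n² orbitals: 1²=1 + 2²=4 = 5 orbitals.
Two spin states per orbital: 2 × 5 = 10 electrons.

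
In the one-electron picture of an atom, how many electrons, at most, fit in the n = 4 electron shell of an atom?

A shell holds 2n² electrons: 2 × 4² = 2 × 16 = 32.

32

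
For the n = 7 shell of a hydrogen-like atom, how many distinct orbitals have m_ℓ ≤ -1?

The (ℓ, m_ℓ) pairs meeting m_ℓ ≤ -1 give: ℓ=1 → 1; ℓ=2 → 2; ℓ=3 → 3; ℓ=4 → 4; ℓ=5 → 5; ℓ=6 → 6.
Total orbitals: 1 + 2 + 3 + 4 + 5 + 6 = 21.

21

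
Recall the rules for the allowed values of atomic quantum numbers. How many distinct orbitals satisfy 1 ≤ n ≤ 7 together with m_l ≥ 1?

56

Count contributing orbitals for each principal shell:
n=2 → 1; n=3 → 3; n=4 → 6; n=5 → 10; n=6 → 15; n=7 → 21.
Total orbitals: 1 + 3 + 6 + 10 + 15 + 21 = 56.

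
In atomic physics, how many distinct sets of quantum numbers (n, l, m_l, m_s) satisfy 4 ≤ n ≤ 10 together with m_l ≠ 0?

Treat each shell separately and count matching orbitals:
n=4 → 12; n=5 → 20; n=6 → 30; n=7 → 42; n=8 → 56; n=9 → 72; n=10 → 90.
Orbitals: 12 + 20 + 30 + 42 + 56 + 72 + 90 = 322. Including both spin states (m_s = ±1/2) gives 2 × 322 = 644 states.

644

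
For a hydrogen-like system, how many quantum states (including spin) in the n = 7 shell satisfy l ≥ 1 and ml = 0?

12

For n = 7, l ranges over 0 … 6.
The (l, ml) pairs meeting l ≥ 1 and ml = 0 give: l=1 → 1; l=2 → 1; l=3 → 1; l=4 → 1; l=5 → 1; l=6 → 1.
Orbitals: 1 + 1 + 1 + 1 + 1 + 1 = 6. Each orbital carries two spin states, so 6 × 2 = 12 states.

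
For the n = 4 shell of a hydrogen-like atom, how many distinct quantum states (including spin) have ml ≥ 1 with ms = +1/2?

6

Orbitals with ml ≥ 1, by l: l=1 → 1; l=2 → 2; l=3 → 3.
Orbitals: 1 + 2 + 3 = 6. With ms fixed to a single value there is one state per orbital, giving 6 states.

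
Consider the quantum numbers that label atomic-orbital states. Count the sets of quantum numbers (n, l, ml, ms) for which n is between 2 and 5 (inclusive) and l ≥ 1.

Per-shell orbital counts meeting the constraint:
n=2 → 3; n=3 → 8; n=4 → 15; n=5 → 24.
Orbitals: 3 + 8 + 15 + 24 = 50. Including both spin states (ms = ±1/2) gives 2 × 50 = 100 states.

100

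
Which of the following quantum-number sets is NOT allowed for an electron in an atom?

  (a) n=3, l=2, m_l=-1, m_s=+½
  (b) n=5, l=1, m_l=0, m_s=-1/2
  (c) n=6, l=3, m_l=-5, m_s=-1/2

(c) has |m_l| = 5 > l = 3, violating −l ≤ m_l ≤ l.
The remaining sets (a), (b) satisfy all four rules.

(c)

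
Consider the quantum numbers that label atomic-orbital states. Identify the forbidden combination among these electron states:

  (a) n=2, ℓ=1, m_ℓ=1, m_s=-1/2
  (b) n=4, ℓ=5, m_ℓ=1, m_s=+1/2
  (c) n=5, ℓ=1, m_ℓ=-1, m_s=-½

(b) has ℓ = 5 ≥ n = 4, violating 0 ≤ ℓ ≤ n−1.
The remaining sets (a), (c) satisfy all four rules.

(b)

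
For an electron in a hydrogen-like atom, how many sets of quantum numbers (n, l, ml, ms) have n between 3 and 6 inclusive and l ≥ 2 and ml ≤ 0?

80

Work shell by shell — for each n, count the (l, ml) pairs that satisfy l ≥ 2 and ml ≤ 0:
n=3 → 3; n=4 → 7; n=5 → 12; n=6 → 18.
Orbitals: 3 + 7 + 12 + 18 = 40. Including both spin states (ms = ±1/2) gives 2 × 40 = 80 states.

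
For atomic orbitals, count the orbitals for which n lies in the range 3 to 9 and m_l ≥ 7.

Per-shell orbital counts meeting the constraint:
n=8 → 1; n=9 → 3.
Total orbitals: 1 + 3 = 4.

4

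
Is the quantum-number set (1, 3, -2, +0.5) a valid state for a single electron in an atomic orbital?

The orbital quantum number must satisfy 0 ≤ ℓ ≤ n−1. With n = 1 the allowed ℓ values are 0, so ℓ = 3 is out of range.

Invalid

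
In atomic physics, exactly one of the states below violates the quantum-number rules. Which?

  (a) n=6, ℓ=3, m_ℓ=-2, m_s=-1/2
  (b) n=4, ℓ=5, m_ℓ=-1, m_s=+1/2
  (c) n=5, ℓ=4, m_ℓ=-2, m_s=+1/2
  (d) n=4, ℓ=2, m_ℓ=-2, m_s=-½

(b)

(b) has ℓ = 5 ≥ n = 4, violating 0 ≤ ℓ ≤ n−1.
The remaining sets (a), (c), (d) satisfy all four rules.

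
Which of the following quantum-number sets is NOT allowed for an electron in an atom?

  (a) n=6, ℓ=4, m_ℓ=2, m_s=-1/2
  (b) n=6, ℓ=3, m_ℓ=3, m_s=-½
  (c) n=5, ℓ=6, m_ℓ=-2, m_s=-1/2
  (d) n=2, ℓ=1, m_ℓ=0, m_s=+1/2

(c)

(c) has ℓ = 6 ≥ n = 5, violating 0 ≤ ℓ ≤ n−1.
The remaining sets (a), (b), (d) satisfy all four rules.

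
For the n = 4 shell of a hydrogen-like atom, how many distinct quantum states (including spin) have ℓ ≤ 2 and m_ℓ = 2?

2

The n = 4 shell has ℓ = 0 through 3; check each.
Orbitals with ℓ ≤ 2 and m_ℓ = 2, by ℓ: ℓ=2 → 1.
Orbitals: 1. Each orbital carries two spin states, so 1 × 2 = 2 states.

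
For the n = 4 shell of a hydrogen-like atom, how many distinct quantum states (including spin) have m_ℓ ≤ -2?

6

The (ℓ, m_ℓ) pairs meeting m_ℓ ≤ -2 give: ℓ=2 → 1; ℓ=3 → 2.
Orbitals: 1 + 2 = 3. Each orbital carries two spin states, so 3 × 2 = 6 states.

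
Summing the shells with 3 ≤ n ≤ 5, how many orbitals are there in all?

Shell n has n² orbitals: 3²=9 + 4²=16 + 5²=25 = 50 orbitals.

50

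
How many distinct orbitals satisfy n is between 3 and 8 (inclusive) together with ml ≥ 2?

Count contributing orbitals for each principal shell:
n=3 → 1; n=4 → 3; n=5 → 6; n=6 → 10; n=7 → 15; n=8 → 21.
Total orbitals: 1 + 3 + 6 + 10 + 15 + 21 = 56.

56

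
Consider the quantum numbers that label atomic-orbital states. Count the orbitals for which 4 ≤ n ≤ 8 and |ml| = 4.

Go shell by shell, enumerating (l, ml) with |ml| = 4:
n=5 → 2; n=6 → 4; n=7 → 6; n=8 → 8.
Total orbitals: 2 + 4 + 6 + 8 = 20.

20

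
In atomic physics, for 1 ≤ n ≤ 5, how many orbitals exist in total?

Total orbitals = 1² + 2² + 3² + 4² + 5² = 55.

55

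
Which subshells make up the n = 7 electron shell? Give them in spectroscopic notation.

For n = 7, l runs from 0 to 6. In spectroscopic notation l = 0,1,2,… ↔ s,p,d,f,g,h,i, so the subshells are 7s, 7p, 7d, 7f, 7g, 7h, 7i.

7s, 7p, 7d, 7f, 7g, 7h, 7i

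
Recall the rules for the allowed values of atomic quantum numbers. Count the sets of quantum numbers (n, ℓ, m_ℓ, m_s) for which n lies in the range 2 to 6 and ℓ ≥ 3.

100

Treat each shell separately and count matching orbitals:
n=4 → 7; n=5 → 16; n=6 → 27.
Orbitals: 7 + 16 + 27 = 50. Including both spin states (m_s = ±1/2) gives 2 × 50 = 100 states.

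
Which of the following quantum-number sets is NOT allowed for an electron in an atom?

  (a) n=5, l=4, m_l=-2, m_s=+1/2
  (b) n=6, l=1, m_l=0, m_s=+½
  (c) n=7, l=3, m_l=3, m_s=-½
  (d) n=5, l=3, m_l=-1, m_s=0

(d)

(d) has m_s = 0, but an electron's spin must be ±1/2.
The remaining sets (a), (b), (c) satisfy all four rules.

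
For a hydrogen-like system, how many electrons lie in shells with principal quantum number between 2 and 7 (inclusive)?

Shell n has n² orbitals: 2²=4 + 3²=9 + 4²=16 + 5²=25 + 6²=36 + 7²=49 = 139 orbitals.
Two spin states per orbital: 2 × 139 = 278 electrons.

278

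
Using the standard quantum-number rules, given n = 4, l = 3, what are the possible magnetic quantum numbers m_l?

-3, -2, -1, 0, 1, 2, 3

m_l takes every integer from −l to +l. With l = 3 that gives the 7 values -3, -2, -1, 0, 1, 2, 3.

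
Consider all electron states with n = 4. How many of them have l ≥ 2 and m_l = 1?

With n = 4 the allowed l are 0, 1, …, 3.
Per l-value: l=2 → 1; l=3 → 1.
Orbitals: 1 + 1 = 2. Each orbital carries two spin states, so 2 × 2 = 4 states.

4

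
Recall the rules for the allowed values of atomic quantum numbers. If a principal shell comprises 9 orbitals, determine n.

n = 3

n² = 9 ⇒ n = 3.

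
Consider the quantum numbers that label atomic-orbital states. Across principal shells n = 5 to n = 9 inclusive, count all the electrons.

Shell n has n² orbitals: 5²=25 + 6²=36 + 7²=49 + 8²=64 + 9²=81 = 255 orbitals.
Two spin states per orbital: 2 × 255 = 510 electrons.

510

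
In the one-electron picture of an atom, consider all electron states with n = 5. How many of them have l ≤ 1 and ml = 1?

2

The n = 5 shell has l = 0 through 4; check each.
Orbitals with l ≤ 1 and ml = 1, by l: l=1 → 1.
Orbitals: 1. Each orbital carries two spin states, so 1 × 2 = 2 states.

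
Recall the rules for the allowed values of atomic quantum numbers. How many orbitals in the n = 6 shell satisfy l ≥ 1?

Contributions: l=1 → 3; l=2 → 5; l=3 → 7; l=4 → 9; l=5 → 11.
Total orbitals: 3 + 5 + 7 + 9 + 11 = 35.

35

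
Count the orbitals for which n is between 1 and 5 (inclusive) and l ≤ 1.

Work shell by shell — for each n, count the (l, m_l) pairs that satisfy l ≤ 1:
n=1 → 1; n=2 → 4; n=3 → 4; n=4 → 4; n=5 → 4.
Total orbitals: 1 + 4 + 4 + 4 + 4 = 17.

17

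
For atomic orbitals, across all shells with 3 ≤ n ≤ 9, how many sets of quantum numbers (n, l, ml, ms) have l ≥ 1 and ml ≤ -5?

40

Go shell by shell, enumerating (l, ml) with l ≥ 1 and ml ≤ -5:
n=6 → 1; n=7 → 3; n=8 → 6; n=9 → 10.
Orbitals: 1 + 3 + 6 + 10 = 20. Including both spin states (ms = ±1/2) gives 2 × 20 = 40 states.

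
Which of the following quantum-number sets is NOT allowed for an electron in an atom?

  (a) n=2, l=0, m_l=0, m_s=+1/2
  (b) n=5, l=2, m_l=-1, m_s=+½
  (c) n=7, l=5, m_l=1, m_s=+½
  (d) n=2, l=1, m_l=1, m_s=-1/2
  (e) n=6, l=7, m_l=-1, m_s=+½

(e) has l = 7 ≥ n = 6, violating 0 ≤ l ≤ n−1.
The remaining sets (a), (b), (c), (d) satisfy all four rules.

(e)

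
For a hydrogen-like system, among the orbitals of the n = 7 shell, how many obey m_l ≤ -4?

6

Go through l = 0, …, 6 (the values permitted for n = 7).
Contributions: l=4 → 1; l=5 → 2; l=6 → 3.
Total orbitals: 1 + 2 + 3 = 6.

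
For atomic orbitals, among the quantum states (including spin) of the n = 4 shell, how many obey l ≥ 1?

30

Go through l = 0, …, 3 (the values permitted for n = 4).
Orbitals with l ≥ 1, by l: l=1 → 3; l=2 → 5; l=3 → 7.
Orbitals: 3 + 5 + 7 = 15. Each orbital carries two spin states, so 15 × 2 = 30 states.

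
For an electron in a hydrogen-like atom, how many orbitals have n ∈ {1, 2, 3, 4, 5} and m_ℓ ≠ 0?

40

Count contributing orbitals for each principal shell:
n=2 → 2; n=3 → 6; n=4 → 12; n=5 → 20.
Total orbitals: 2 + 6 + 12 + 20 = 40.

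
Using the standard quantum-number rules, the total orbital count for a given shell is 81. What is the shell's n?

n = 9

n² = 81 ⇒ n = 9.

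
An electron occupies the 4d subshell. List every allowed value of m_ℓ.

The 4d subshell has ℓ = 2, and m_ℓ takes every integer from −ℓ to +ℓ. With ℓ = 2 that gives the 5 values -2, -1, 0, 1, 2.

-2, -1, 0, 1, 2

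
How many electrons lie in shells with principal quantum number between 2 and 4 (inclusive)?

Shell n has n² orbitals: 2²=4 + 3²=9 + 4²=16 = 29 orbitals.
Two spin states per orbital: 2 × 29 = 58 electrons.

58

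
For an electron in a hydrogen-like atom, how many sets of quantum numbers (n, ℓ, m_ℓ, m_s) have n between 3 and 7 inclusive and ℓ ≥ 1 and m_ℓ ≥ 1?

For each n in the range, tally the orbitals obeying ℓ ≥ 1 and m_ℓ ≥ 1:
n=3 → 3; n=4 → 6; n=5 → 10; n=6 → 15; n=7 → 21.
Orbitals: 3 + 6 + 10 + 15 + 21 = 55. Including both spin states (m_s = ±1/2) gives 2 × 55 = 110 states.

110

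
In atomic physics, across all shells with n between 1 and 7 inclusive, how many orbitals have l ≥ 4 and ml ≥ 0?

34

Go shell by shell, enumerating (l, ml) with l ≥ 4 and ml ≥ 0:
n=5 → 5; n=6 → 11; n=7 → 18.
Total orbitals: 5 + 11 + 18 = 34.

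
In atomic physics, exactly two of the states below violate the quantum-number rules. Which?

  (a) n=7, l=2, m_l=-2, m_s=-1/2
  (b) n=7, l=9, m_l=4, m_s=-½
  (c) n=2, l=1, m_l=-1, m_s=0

(b) has l = 9 ≥ n = 7, violating 0 ≤ l ≤ n−1.
(c) has m_s = 0, but an electron's spin must be ±1/2.
The remaining set (a) satisfies all four rules.

(b) and (c)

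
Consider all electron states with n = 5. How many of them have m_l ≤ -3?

With n = 5 the allowed l are 0, 1, …, 4.
Contributions: l=3 → 1; l=4 → 2.
Orbitals: 1 + 2 = 3. Each orbital carries two spin states, so 3 × 2 = 6 states.

6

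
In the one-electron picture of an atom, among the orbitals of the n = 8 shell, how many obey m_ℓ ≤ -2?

For n = 8, ℓ ranges over 0 … 7.
Orbitals with m_ℓ ≤ -2, by ℓ: ℓ=2 → 1; ℓ=3 → 2; ℓ=4 → 3; ℓ=5 → 4; ℓ=6 → 5; ℓ=7 → 6.
Total orbitals: 1 + 2 + 3 + 4 + 5 + 6 = 21.

21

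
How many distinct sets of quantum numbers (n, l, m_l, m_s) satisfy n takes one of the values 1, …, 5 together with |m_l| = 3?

12

Work shell by shell — for each n, count the (l, m_l) pairs that satisfy |m_l| = 3:
n=4 → 2; n=5 → 4.
Orbitals: 2 + 4 = 6. Including both spin states (m_s = ±1/2) gives 2 × 6 = 12 states.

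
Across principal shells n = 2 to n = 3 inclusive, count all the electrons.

Shell n has n² orbitals: 2²=4 + 3²=9 = 13 orbitals.
Two spin states per orbital: 2 × 13 = 26 electrons.

26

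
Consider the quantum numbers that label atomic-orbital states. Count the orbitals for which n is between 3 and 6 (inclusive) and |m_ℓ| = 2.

Per-shell orbital counts meeting the constraint:
n=3 → 2; n=4 → 4; n=5 → 6; n=6 → 8.
Total orbitals: 2 + 4 + 6 + 8 = 20.

20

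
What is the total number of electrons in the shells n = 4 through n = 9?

542

Shell n has n² orbitals: 4²=16 + 5²=25 + 6²=36 + 7²=49 + 8²=64 + 9²=81 = 271 orbitals.
Two spin states per orbital: 2 × 271 = 542 electrons.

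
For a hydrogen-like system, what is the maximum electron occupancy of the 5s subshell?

A subshell with l = 0 has 2l+1 = 1 orbital, each holding 2 electrons (spin ±1/2), so 1 × 2 = 2.

2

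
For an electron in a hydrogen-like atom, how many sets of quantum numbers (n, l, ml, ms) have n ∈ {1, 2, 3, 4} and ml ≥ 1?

20

Go shell by shell, enumerating (l, ml) with ml ≥ 1:
n=2 → 1; n=3 → 3; n=4 → 6.
Orbitals: 1 + 3 + 6 = 10. Including both spin states (ms = ±1/2) gives 2 × 10 = 20 states.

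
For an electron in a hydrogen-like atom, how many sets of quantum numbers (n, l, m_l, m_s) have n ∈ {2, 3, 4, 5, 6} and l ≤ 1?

40

Count contributing orbitals for each principal shell:
n=2 → 4; n=3 → 4; n=4 → 4; n=5 → 4; n=6 → 4.
Orbitals: 4 + 4 + 4 + 4 + 4 = 20. Including both spin states (m_s = ±1/2) gives 2 × 20 = 40 states.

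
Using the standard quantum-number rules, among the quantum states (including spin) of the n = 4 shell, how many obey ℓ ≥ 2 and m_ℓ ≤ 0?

14

The n = 4 shell has ℓ = 0 through 3; check each.
Contributions: ℓ=2 → 3; ℓ=3 → 4.
Orbitals: 3 + 4 = 7. Each orbital carries two spin states, so 7 × 2 = 14 states.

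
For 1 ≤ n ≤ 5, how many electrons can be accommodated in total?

Total orbitals = 1² + 2² + 3² + 4² + 5² = 55. Doubling for spin gives 110 electrons.

110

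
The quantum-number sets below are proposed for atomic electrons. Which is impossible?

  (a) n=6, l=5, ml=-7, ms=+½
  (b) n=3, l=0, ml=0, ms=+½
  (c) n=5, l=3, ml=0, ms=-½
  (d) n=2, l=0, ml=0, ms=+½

(a)

(a) has |ml| = 7 > l = 5, violating −l ≤ ml ≤ l.
The remaining sets (b), (c), (d) satisfy all four rules.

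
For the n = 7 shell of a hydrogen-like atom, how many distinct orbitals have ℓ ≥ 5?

The (ℓ, m_ℓ) pairs meeting ℓ ≥ 5 give: ℓ=5 → 11; ℓ=6 → 13.
Total orbitals: 11 + 13 = 24.

24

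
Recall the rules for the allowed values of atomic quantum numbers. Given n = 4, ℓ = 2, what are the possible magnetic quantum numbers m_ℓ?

-2, -1, 0, 1, 2

m_ℓ takes every integer from −ℓ to +ℓ. With ℓ = 2 that gives the 5 values -2, -1, 0, 1, 2.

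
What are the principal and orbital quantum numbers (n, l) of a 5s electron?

n = 5, l = 0

The leading integer gives n = 5; the letter 's' means l = 0.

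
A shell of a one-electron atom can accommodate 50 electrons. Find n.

n = 5

2n² = 50 ⇒ n² = 25 ⇒ n = 5.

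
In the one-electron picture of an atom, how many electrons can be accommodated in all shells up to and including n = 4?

60

Total orbitals = 1² + 2² + 3² + 4² = 30. Doubling for spin gives 60 electrons.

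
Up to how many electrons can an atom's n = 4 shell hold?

A shell holds 2n² electrons: 2 × 4² = 2 × 16 = 32.

32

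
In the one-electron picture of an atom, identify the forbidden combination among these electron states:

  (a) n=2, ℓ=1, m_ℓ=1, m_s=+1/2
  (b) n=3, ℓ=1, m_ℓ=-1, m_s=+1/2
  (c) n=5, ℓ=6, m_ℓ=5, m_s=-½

(c) has ℓ = 6 ≥ n = 5, violating 0 ≤ ℓ ≤ n−1.
The remaining sets (a), (b) satisfy all four rules.

(c)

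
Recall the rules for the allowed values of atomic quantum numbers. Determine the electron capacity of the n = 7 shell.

98

A shell holds 2n² electrons: 2 × 7² = 2 × 49 = 98.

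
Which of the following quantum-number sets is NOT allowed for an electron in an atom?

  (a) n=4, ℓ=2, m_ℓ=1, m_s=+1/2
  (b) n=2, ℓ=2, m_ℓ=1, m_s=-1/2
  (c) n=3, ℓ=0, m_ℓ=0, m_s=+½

(b)

(b) has ℓ = 2 ≥ n = 2, violating 0 ≤ ℓ ≤ n−1.
The remaining sets (a), (c) satisfy all four rules.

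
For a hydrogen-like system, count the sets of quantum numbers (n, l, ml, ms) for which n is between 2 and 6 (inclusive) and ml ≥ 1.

70

Count contributing orbitals for each principal shell:
n=2 → 1; n=3 → 3; n=4 → 6; n=5 → 10; n=6 → 15.
Orbitals: 1 + 3 + 6 + 10 + 15 = 35. Including both spin states (ms = ±1/2) gives 2 × 35 = 70 states.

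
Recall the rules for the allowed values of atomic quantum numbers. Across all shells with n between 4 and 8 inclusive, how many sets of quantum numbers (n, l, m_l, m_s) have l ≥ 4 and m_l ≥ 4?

40

For each n in the range, tally the orbitals obeying l ≥ 4 and m_l ≥ 4:
n=5 → 1; n=6 → 3; n=7 → 6; n=8 → 10.
Orbitals: 1 + 3 + 6 + 10 = 20. Including both spin states (m_s = ±1/2) gives 2 × 20 = 40 states.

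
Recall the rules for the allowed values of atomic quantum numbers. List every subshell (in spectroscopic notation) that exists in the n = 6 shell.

6s, 6p, 6d, 6f, 6g, 6h

For n = 6, l runs from 0 to 5. In spectroscopic notation l = 0,1,2,… ↔ s,p,d,f,g,h,i, so the subshells are 6s, 6p, 6d, 6f, 6g, 6h.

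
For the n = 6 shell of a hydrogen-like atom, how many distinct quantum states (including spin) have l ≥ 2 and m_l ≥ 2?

20

The n = 6 shell has l = 0 through 5; check each.
Per l-value: l=2 → 1; l=3 → 2; l=4 → 3; l=5 → 4.
Orbitals: 1 + 2 + 3 + 4 = 10. Each orbital carries two spin states, so 10 × 2 = 20 states.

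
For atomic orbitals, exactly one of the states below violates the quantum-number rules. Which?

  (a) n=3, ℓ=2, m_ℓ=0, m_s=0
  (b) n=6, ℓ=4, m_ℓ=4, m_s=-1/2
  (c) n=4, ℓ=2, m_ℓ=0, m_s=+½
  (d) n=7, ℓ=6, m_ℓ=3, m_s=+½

(a) has m_s = 0, but an electron's spin must be ±1/2.
The remaining sets (b), (c), (d) satisfy all four rules.

(a)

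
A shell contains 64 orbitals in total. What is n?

n = 8

n² = 64 ⇒ n = 8.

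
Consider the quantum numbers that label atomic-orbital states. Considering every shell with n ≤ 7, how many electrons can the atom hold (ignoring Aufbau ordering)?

Total orbitals = 1² + 2² + 3² + 4² + 5² + 6² + 7² = 140. Doubling for spin gives 280 electrons.

280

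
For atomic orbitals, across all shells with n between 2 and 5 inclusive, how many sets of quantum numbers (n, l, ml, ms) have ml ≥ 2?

Count contributing orbitals for each principal shell:
n=3 → 1; n=4 → 3; n=5 → 6.
Orbitals: 1 + 3 + 6 = 10. Including both spin states (ms = ±1/2) gives 2 × 10 = 20 states.

20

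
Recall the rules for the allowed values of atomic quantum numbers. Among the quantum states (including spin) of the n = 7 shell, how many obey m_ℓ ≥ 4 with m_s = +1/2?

6

The n = 7 shell has ℓ = 0 through 6; check each.
Orbitals with m_ℓ ≥ 4, by ℓ: ℓ=4 → 1; ℓ=5 → 2; ℓ=6 → 3.
Orbitals: 1 + 2 + 3 = 6. With m_s fixed to a single value there is one state per orbital, giving 6 states.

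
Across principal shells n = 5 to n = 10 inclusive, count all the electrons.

Shell n has n² orbitals: 5²=25 + 6²=36 + 7²=49 + 8²=64 + 9²=81 + 10²=100 = 355 orbitals.
Two spin states per orbital: 2 × 355 = 710 electrons.

710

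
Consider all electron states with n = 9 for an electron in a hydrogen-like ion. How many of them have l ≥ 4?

Orbitals with l ≥ 4, by l: l=4 → 9; l=5 → 11; l=6 → 13; l=7 → 15; l=8 → 17.
Orbitals: 9 + 11 + 13 + 15 + 17 = 65. Each orbital carries two spin states, so 65 × 2 = 130 states.

130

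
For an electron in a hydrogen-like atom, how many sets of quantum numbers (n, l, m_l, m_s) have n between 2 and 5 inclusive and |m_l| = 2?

Treat each shell separately and count matching orbitals:
n=3 → 2; n=4 → 4; n=5 → 6.
Orbitals: 2 + 4 + 6 = 12. Including both spin states (m_s = ±1/2) gives 2 × 12 = 24 states.

24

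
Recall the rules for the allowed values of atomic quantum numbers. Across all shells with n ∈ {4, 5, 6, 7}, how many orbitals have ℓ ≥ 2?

For each n in the range, tally the orbitals obeying ℓ ≥ 2:
n=4 → 12; n=5 → 21; n=6 → 32; n=7 → 45.
Total orbitals: 12 + 21 + 32 + 45 = 110.

110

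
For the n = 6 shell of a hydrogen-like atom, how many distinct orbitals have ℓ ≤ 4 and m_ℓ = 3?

2

Go through ℓ = 0, …, 5 (the values permitted for n = 6).
The (ℓ, m_ℓ) pairs meeting ℓ ≤ 4 and m_ℓ = 3 give: ℓ=3 → 1; ℓ=4 → 1.
Total orbitals: 1 + 1 = 2.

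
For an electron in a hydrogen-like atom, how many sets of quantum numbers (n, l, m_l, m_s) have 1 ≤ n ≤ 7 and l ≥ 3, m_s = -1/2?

Go shell by shell, enumerating (l, m_l) with l ≥ 3:
n=4 → 7; n=5 → 16; n=6 → 27; n=7 → 40.
Orbitals: 7 + 16 + 27 + 40 = 90. With m_s fixed to -1/2 there is one state per orbital, so 90 states.

90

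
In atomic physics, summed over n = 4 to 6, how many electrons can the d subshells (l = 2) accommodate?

30

A d subshell (l = 2) exists for every n ≥ 3, so shells n = 4, 5, 6 each contribute one — 3 subshells.
Since each d subshell holds 2(2·2+1) = 10 electrons, the total is 3 × 10 = 30.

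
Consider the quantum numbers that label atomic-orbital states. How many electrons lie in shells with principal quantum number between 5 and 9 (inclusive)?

Shell n has n² orbitals: 5²=25 + 6²=36 + 7²=49 + 8²=64 + 9²=81 = 255 orbitals.
Two spin states per orbital: 2 × 255 = 510 electrons.

510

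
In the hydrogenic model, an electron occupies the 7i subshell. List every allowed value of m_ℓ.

The 7i subshell has ℓ = 6, and m_ℓ takes every integer from −ℓ to +ℓ. With ℓ = 6 that gives the 13 values -6, -5, -4, -3, -2, -1, 0, 1, 2, 3, 4, 5, 6.

-6, -5, -4, -3, -2, -1, 0, 1, 2, 3, 4, 5, 6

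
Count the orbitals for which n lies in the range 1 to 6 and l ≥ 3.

50

Work shell by shell — for each n, count the (l, ml) pairs that satisfy l ≥ 3:
n=4 → 7; n=5 → 16; n=6 → 27.
Total orbitals: 7 + 16 + 27 = 50.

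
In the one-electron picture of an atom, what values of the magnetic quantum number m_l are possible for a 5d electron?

-2, -1, 0, 1, 2

The 5d subshell has l = 2, and m_l takes every integer from −l to +l. With l = 2 that gives the 5 values -2, -1, 0, 1, 2.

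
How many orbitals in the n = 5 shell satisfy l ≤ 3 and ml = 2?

2

Orbitals with l ≤ 3 and ml = 2, by l: l=2 → 1; l=3 → 1.
Total orbitals: 1 + 1 = 2.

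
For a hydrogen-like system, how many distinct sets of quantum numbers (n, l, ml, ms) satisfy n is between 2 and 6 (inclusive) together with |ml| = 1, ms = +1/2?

Count contributing orbitals for each principal shell:
n=2 → 2; n=3 → 4; n=4 → 6; n=5 → 8; n=6 → 10.
Orbitals: 2 + 4 + 6 + 8 + 10 = 30. With ms fixed to +1/2 there is one state per orbital, so 30 states.

30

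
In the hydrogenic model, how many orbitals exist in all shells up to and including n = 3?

14

Total orbitals = 1² + 2² + 3² = 14.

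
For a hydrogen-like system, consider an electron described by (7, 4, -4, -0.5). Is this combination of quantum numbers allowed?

Allowed

n = 7 is a positive integer. l = 4 satisfies 0 ≤ l ≤ n−1 = 6. m_l = -4 lies in the range −l … +l (here −4 … 4). m_s = -1/2 is one of ±1/2.
All four constraints are satisfied.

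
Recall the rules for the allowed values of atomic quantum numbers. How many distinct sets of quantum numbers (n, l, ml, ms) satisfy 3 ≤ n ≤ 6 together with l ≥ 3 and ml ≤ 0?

56

Count contributing orbitals for each principal shell:
n=4 → 4; n=5 → 9; n=6 → 15.
Orbitals: 4 + 9 + 15 = 28. Including both spin states (ms = ±1/2) gives 2 × 28 = 56 states.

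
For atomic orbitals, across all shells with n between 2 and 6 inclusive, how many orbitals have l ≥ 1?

85

Per-shell orbital counts meeting the constraint:
n=2 → 3; n=3 → 8; n=4 → 15; n=5 → 24; n=6 → 35.
Total orbitals: 3 + 8 + 15 + 24 + 35 = 85.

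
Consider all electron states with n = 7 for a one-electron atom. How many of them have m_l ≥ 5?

6

With n = 7 the allowed l are 0, 1, …, 6.
Contributions: l=5 → 1; l=6 → 2.
Orbitals: 1 + 2 = 3. Each orbital carries two spin states, so 3 × 2 = 6 states.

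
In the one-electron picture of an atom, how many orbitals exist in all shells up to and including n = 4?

Total orbitals = 1² + 2² + 3² + 4² = 30.

30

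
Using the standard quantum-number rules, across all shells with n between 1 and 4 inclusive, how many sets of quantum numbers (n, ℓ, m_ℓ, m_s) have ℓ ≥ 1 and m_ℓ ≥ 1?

Go shell by shell, enumerating (ℓ, m_ℓ) with ℓ ≥ 1 and m_ℓ ≥ 1:
n=2 → 1; n=3 → 3; n=4 → 6.
Orbitals: 1 + 3 + 6 = 10. Including both spin states (m_s = ±1/2) gives 2 × 10 = 20 states.

20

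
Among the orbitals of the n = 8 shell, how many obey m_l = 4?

4

Orbitals with m_l = 4, by l: l=4 → 1; l=5 → 1; l=6 → 1; l=7 → 1.
Total orbitals: 1 + 1 + 1 + 1 = 4.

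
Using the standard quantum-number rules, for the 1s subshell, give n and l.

The leading integer gives n = 1; the letter 's' means l = 0.

n = 1, l = 0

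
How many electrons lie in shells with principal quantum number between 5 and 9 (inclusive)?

Shell n has n² orbitals: 5²=25 + 6²=36 + 7²=49 + 8²=64 + 9²=81 = 255 orbitals.
Two spin states per orbital: 2 × 255 = 510 electrons.

510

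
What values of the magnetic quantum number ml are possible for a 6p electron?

The 6p subshell has l = 1, and ml takes every integer from −l to +l. With l = 1 that gives the 3 values -1, 0, 1.

-1, 0, 1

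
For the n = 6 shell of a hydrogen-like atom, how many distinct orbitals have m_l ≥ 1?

Per l-value: l=1 → 1; l=2 → 2; l=3 → 3; l=4 → 4; l=5 → 5.
Total orbitals: 1 + 2 + 3 + 4 + 5 = 15.

15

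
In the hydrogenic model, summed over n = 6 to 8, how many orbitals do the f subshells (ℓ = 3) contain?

An f subshell (ℓ = 3) exists for every n ≥ 4, so shells n = 6, 7, 8 each contribute one — 3 subshells.
Since each f subshell has 2·3+1 = 7 orbitals, the total is 3 × 7 = 21.

21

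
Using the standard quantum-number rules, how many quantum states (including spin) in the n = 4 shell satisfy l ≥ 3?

For n = 4, l ranges over 0 … 3.
The (l, ml) pairs meeting l ≥ 3 give: l=3 → 7.
Orbitals: 7. Each orbital carries two spin states, so 7 × 2 = 14 states.

14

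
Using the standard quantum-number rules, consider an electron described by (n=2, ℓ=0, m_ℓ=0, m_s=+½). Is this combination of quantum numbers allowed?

Valid

n = 2 is a positive integer. ℓ = 0 satisfies 0 ≤ ℓ ≤ n−1 = 1. m_ℓ = 0 lies in the range −ℓ … +ℓ (here 0). m_s = +1/2 is one of ±1/2.
All four constraints are satisfied.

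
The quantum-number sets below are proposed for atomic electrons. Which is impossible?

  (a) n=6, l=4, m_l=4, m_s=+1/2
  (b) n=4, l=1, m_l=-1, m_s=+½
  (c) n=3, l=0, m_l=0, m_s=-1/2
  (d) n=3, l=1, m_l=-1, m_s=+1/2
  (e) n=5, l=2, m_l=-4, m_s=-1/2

(e)

(e) has |m_l| = 4 > l = 2, violating −l ≤ m_l ≤ l.
The remaining sets (a), (b), (c), (d) satisfy all four rules.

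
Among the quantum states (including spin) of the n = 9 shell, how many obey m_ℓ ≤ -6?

The n = 9 shell has ℓ = 0 through 8; check each.
Orbitals with m_ℓ ≤ -6, by ℓ: ℓ=6 → 1; ℓ=7 → 2; ℓ=8 → 3.
Orbitals: 1 + 2 + 3 = 6. Each orbital carries two spin states, so 6 × 2 = 12 states.

12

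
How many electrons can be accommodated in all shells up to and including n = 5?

110

Total orbitals = 1² + 2² + 3² + 4² + 5² = 55. Doubling for spin gives 110 electrons.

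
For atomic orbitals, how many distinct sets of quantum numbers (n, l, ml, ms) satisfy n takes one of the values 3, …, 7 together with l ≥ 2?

For each n in the range, tally the orbitals obeying l ≥ 2:
n=3 → 5; n=4 → 12; n=5 → 21; n=6 → 32; n=7 → 45.
Orbitals: 5 + 12 + 21 + 32 + 45 = 115. Including both spin states (ms = ±1/2) gives 2 × 115 = 230 states.

230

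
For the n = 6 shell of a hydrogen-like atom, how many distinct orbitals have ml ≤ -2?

10

For n = 6, l ranges over 0 … 5.
Per l-value: l=2 → 1; l=3 → 2; l=4 → 3; l=5 → 4.
Total orbitals: 1 + 2 + 3 + 4 = 10.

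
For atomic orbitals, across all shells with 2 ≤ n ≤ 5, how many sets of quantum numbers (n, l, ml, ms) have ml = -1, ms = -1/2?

For each n in the range, tally the orbitals obeying ml = -1:
n=2 → 1; n=3 → 2; n=4 → 3; n=5 → 4.
Orbitals: 1 + 2 + 3 + 4 = 10. With ms fixed to -1/2 there is one state per orbital, so 10 states.

10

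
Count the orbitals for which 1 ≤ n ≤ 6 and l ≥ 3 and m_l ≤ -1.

22

Treat each shell separately and count matching orbitals:
n=4 → 3; n=5 → 7; n=6 → 12.
Total orbitals: 3 + 7 + 12 = 22.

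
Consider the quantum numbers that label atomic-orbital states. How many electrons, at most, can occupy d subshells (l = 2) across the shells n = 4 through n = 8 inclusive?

A d subshell (l = 2) exists for every n ≥ 3, so shells n = 4, 5, 6, 7, 8 each contribute one — 5 subshells.
Since each d subshell holds 2(2·2+1) = 10 electrons, the total is 5 × 10 = 50.

50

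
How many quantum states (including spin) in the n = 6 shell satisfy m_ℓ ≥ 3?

12

For n = 6, ℓ ranges over 0 … 5.
Orbitals with m_ℓ ≥ 3, by ℓ: ℓ=3 → 1; ℓ=4 → 2; ℓ=5 → 3.
Orbitals: 1 + 2 + 3 = 6. Each orbital carries two spin states, so 6 × 2 = 12 states.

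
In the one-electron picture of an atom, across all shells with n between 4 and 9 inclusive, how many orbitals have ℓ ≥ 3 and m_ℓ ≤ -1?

For each n in the range, tally the orbitals obeying ℓ ≥ 3 and m_ℓ ≤ -1:
n=4 → 3; n=5 → 7; n=6 → 12; n=7 → 18; n=8 → 25; n=9 → 33.
Total orbitals: 3 + 7 + 12 + 18 + 25 + 33 = 98.

98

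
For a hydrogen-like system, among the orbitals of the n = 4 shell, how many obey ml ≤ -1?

6

Contributions: l=1 → 1; l=2 → 2; l=3 → 3.
Total orbitals: 1 + 2 + 3 = 6.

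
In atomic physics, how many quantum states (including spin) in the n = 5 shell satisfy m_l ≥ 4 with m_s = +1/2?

For n = 5, l ranges over 0 … 4.
Orbitals with m_l ≥ 4, by l: l=4 → 1.
Orbitals: 1. With m_s fixed to a single value there is one state per orbital, giving 1 state.

1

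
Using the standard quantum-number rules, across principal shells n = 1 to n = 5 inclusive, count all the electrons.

110

Shell n has n² orbitals: 1²=1 + 2²=4 + 3²=9 + 4²=16 + 5²=25 = 55 orbitals.
Two spin states per orbital: 2 × 55 = 110 electrons.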